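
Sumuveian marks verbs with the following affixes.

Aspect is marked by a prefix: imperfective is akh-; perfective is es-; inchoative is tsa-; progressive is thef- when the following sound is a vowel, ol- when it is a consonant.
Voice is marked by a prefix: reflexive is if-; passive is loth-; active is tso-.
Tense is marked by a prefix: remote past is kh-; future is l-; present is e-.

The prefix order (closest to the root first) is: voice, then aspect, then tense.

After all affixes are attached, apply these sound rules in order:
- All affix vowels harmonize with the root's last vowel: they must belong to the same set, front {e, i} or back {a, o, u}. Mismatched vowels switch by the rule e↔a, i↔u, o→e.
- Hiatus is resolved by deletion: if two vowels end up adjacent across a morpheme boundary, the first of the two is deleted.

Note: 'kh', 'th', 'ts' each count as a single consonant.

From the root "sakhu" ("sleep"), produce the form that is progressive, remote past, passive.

khollothsakhu

Attach voice passive loth- → lothsakhu.
Attach aspect progressive ol- (before consonant 'l') → ollothsakhu.
Attach tense remote past kh- → khollothsakhu.
Vowel harmony: no change.
Vowel deletion: no change.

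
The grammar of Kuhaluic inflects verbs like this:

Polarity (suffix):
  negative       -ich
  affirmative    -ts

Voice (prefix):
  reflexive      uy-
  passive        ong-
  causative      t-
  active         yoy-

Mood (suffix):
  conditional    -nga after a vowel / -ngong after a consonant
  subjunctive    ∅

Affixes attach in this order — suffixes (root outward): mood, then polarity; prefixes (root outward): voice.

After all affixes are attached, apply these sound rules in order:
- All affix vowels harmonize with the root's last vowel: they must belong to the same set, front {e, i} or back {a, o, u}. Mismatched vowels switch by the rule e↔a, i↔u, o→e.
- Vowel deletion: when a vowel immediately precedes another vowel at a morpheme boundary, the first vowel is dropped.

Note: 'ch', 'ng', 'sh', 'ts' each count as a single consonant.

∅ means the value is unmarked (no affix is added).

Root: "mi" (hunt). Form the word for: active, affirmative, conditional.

Attach mood conditional -nga (after vowel 'i') → minga.
Attach voice active yoy- → yoyminga.
Attach polarity affirmative -ts → yoymingats.
Apply vowel harmony: yoymingats → yeymingets.
Vowel deletion: no change.

yeymingets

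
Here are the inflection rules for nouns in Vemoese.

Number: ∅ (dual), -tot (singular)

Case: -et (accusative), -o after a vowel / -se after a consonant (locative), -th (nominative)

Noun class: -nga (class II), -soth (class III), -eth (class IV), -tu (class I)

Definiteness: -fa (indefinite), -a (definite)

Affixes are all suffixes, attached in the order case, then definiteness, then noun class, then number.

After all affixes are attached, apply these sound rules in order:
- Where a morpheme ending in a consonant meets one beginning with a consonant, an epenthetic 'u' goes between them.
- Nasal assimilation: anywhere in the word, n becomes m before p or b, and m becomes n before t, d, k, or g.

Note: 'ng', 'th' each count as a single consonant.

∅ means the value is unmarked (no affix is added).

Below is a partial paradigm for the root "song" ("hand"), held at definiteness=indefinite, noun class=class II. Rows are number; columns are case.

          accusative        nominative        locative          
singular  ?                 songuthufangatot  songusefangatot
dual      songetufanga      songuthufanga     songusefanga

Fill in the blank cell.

songetufangatot

Attach case accusative -et → songet.
Attach definiteness indefinite -fa → songetfa.
Attach noun class class II -nga → songetfanga.
Attach number singular -tot → songetfangatot.
Apply epenthesis: songetfangatot → songetufangatot.
Nasal assimilation: no change.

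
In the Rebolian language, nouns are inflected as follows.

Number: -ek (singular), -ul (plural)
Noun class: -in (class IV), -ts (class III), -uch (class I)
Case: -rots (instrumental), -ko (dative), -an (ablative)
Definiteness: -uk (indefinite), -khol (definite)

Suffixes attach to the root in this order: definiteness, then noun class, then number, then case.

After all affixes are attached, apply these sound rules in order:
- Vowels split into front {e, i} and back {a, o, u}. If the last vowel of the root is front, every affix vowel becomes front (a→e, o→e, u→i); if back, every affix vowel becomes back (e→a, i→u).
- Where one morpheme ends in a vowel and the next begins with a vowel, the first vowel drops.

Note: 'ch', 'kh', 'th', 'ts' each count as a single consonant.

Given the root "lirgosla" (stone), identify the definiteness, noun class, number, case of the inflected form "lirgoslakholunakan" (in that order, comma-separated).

definite, class IV, singular, ablative

Segment: lirgosla-khol-in-ek-an.
definiteness: -khol → definite.
noun class: -in → class IV.
number: -ek → singular.
case: -an → ablative.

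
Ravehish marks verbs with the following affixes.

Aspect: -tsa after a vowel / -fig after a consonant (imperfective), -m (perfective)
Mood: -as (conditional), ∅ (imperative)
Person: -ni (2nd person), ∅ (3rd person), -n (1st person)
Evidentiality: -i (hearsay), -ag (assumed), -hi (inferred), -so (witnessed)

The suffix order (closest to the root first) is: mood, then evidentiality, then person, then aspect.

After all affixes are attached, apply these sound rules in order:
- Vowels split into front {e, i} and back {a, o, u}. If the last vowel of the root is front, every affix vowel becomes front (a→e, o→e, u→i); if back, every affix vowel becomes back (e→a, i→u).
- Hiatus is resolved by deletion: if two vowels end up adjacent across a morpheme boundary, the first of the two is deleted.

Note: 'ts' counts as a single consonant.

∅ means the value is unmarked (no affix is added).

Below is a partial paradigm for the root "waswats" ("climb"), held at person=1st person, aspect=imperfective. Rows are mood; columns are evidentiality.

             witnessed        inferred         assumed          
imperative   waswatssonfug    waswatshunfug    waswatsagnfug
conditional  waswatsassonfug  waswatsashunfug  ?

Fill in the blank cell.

Attach mood conditional -as → waswatsas.
Attach evidentiality assumed -ag → waswatsasag.
Attach person 1st person -n → waswatsasagn.
Attach aspect imperfective -fig (after consonant 'n') → waswatsasagnfig.
Apply vowel harmony: waswatsasagnfig → waswatsasagnfug.
Vowel deletion: no change.

waswatsasagnfug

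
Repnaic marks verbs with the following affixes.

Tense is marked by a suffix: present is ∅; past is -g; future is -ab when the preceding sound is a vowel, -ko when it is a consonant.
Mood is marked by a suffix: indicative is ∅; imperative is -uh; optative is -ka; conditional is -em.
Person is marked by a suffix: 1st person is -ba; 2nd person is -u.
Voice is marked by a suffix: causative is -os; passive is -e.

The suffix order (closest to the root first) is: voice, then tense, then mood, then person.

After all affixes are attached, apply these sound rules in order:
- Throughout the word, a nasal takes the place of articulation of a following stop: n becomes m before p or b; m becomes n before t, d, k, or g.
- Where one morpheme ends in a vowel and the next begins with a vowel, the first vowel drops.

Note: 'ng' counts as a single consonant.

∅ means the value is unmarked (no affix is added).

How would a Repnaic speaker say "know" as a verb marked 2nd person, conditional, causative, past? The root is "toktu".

toktosgemu

Attach voice causative -os → toktuos.
Attach tense past -g → toktuosg.
Attach mood conditional -em → toktuosgem.
Attach person 2nd person -u → toktuosgemu.
Nasal assimilation: no change.
Apply vowel deletion: toktuosgemu → toktosgemu.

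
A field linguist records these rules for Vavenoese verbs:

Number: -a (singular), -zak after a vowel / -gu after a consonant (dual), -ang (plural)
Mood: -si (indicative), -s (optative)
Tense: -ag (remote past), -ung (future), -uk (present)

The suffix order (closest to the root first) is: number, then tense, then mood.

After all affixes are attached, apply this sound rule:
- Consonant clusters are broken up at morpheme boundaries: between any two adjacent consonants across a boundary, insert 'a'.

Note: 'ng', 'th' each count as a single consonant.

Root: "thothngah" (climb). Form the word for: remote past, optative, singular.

Attach number singular -a → thothngaha.
Attach tense remote past -ag → thothngahaag.
Attach mood optative -s → thothngahaags.
Apply epenthesis: thothngahaags → thothngahaagas.

thothngahaagas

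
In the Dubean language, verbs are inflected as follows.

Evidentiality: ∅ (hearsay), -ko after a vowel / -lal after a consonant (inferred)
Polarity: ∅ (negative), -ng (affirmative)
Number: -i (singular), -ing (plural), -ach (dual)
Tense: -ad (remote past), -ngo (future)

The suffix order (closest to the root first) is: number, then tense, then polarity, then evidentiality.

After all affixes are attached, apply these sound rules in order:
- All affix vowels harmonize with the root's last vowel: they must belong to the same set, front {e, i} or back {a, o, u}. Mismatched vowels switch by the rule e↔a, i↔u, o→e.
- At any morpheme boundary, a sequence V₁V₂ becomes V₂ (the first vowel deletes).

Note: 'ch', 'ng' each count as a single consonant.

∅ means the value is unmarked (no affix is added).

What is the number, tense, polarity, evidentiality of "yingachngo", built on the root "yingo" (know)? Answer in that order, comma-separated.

Segment: yingo-ach-ngo.
number: -ach → dual.
tense: -ngo → future.
polarity: ∅ → negative.
evidentiality: ∅ → hearsay.

dual, future, negative, hearsay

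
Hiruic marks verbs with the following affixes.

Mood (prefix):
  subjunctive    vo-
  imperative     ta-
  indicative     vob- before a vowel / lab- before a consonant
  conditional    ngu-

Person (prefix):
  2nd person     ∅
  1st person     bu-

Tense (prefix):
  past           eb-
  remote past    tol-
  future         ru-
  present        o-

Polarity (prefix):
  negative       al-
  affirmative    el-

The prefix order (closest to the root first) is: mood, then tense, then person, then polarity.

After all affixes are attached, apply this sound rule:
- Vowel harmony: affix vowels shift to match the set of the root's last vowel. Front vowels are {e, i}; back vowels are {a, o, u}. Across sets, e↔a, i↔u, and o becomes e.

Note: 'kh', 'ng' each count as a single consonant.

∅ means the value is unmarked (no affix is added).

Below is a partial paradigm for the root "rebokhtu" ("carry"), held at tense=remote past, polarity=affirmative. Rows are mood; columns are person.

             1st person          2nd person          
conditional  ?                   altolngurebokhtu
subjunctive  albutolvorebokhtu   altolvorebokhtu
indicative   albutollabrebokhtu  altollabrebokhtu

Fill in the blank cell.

Attach mood conditional ngu- → ngurebokhtu.
Attach tense remote past tol- → tolngurebokhtu.
Attach person 1st person bu- → butolngurebokhtu.
Attach polarity affirmative el- → elbutolngurebokhtu.
Apply vowel harmony: elbutolngurebokhtu → albutolngurebokhtu.

albutolngurebokhtu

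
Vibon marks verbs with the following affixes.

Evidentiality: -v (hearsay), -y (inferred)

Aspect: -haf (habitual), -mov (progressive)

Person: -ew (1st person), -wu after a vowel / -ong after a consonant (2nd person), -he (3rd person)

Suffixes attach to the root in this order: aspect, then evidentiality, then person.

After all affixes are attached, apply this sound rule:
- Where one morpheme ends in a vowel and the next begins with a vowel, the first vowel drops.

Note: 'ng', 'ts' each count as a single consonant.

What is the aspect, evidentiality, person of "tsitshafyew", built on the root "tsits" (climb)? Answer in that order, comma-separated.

Segment: tsits-haf-y-ew.
aspect: -haf → habitual.
evidentiality: -y → inferred.
person: -ew → 1st person.

habitual, inferred, 1st person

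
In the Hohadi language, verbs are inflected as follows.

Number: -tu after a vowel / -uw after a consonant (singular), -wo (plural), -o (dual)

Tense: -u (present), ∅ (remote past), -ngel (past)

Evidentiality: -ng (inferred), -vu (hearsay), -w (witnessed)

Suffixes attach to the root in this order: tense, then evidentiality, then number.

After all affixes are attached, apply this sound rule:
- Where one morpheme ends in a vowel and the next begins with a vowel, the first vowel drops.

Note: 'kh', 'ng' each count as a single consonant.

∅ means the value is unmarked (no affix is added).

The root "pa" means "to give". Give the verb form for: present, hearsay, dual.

Attach tense present -u → pau.
Attach evidentiality hearsay -vu → pauvu.
Attach number dual -o → pauvuo.
Apply vowel deletion: pauvuo → puvo.

puvo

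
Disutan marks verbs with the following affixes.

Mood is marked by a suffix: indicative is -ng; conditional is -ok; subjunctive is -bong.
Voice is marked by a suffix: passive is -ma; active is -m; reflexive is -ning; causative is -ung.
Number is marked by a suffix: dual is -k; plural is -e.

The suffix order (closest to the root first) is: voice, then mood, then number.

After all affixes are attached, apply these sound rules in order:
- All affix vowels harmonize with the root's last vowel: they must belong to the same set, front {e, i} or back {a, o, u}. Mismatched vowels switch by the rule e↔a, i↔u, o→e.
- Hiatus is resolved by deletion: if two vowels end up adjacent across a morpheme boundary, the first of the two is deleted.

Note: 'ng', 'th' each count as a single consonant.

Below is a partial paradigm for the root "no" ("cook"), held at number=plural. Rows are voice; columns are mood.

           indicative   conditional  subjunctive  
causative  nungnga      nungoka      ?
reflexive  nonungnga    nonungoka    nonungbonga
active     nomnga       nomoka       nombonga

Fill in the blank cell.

Attach voice causative -ung → noung.
Attach mood subjunctive -bong → noungbong.
Attach number plural -e → noungbonge.
Apply vowel harmony: noungbonge → noungbonga.
Apply vowel deletion: noungbonga → nungbonga.

nungbonga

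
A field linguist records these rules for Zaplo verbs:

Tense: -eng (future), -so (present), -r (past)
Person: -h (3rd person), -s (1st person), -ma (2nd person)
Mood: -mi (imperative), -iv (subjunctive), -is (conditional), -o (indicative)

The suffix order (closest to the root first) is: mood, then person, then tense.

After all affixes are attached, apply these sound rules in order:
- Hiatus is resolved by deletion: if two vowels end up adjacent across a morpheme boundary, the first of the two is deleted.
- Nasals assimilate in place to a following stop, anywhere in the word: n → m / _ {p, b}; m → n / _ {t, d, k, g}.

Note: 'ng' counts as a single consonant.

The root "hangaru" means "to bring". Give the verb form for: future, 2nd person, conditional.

Attach mood conditional -is → hangaruis.
Attach person 2nd person -ma → hangaruisma.
Attach tense future -eng → hangaruismaeng.
Apply vowel deletion: hangaruismaeng → hangarismeng.
Nasal assimilation: no change.

hangarismeng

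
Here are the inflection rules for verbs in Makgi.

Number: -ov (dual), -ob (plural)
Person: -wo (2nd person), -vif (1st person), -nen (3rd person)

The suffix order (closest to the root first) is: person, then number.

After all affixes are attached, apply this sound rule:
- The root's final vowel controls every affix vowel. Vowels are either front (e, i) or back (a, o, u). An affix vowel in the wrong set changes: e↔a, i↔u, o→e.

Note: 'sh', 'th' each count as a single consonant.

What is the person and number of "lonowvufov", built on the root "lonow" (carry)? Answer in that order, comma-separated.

1st person, dual

Segment: lonow-vif-ov.
person: -vif → 1st person.
number: -ov → dual.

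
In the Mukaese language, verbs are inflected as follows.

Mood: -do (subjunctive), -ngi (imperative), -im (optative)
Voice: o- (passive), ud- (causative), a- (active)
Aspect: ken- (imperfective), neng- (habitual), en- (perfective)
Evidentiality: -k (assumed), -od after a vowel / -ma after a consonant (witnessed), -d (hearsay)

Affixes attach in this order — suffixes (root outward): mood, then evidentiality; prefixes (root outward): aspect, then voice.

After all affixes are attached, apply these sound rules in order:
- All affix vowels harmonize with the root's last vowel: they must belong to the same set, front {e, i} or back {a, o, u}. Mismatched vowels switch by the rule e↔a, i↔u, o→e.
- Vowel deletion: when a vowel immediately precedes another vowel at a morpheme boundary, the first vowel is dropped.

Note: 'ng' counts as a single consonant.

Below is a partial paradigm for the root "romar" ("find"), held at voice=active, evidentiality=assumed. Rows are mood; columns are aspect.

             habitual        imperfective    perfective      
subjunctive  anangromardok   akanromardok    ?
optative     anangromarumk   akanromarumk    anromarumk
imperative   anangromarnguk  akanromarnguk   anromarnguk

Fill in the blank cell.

Attach mood subjunctive -do → romardo.
Attach aspect perfective en- → enromardo.
Attach voice active a- → aenromardo.
Attach evidentiality assumed -k → aenromardok.
Apply vowel harmony: aenromardok → aanromardok.
Apply vowel deletion: aanromardok → anromardok.

anromardok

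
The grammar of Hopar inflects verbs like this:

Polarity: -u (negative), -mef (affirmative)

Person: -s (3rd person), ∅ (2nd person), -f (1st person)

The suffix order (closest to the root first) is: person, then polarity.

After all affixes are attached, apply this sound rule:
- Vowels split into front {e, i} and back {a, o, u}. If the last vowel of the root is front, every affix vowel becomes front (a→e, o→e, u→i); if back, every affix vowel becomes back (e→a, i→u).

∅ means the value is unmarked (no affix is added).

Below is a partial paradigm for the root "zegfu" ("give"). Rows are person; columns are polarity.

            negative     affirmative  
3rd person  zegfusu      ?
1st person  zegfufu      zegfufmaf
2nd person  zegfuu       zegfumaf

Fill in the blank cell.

zegfusmaf

Attach person 3rd person -s → zegfus.
Attach polarity affirmative -mef → zegfusmef.
Apply vowel harmony: zegfusmef → zegfusmaf.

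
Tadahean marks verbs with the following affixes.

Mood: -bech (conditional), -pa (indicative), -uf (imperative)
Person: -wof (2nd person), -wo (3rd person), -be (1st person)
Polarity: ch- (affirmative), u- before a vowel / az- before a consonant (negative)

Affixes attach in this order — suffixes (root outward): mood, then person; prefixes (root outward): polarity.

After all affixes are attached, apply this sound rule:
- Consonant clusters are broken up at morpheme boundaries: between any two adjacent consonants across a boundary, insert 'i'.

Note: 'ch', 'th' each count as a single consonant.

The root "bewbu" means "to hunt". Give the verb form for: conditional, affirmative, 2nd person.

Attach mood conditional -bech → bewbubech.
Attach person 2nd person -wof → bewbubechwof.
Attach polarity affirmative ch- → chbewbubechwof.
Apply epenthesis: chbewbubechwof → chibewbubechiwof.

chibewbubechiwof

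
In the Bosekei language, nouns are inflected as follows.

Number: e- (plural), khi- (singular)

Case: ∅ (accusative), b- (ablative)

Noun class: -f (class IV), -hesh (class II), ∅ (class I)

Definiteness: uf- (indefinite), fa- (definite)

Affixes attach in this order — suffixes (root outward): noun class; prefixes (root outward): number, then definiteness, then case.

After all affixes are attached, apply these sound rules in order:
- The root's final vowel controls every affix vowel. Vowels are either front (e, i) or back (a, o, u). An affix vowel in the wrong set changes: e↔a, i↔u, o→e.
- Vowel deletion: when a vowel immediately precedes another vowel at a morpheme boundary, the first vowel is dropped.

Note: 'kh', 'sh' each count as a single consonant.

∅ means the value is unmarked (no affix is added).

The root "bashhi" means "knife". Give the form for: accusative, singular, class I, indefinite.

ifkhibashhi

Attach number singular khi- → khibashhi.
noun class = class I: zero marking, form stays khibashhi.
Attach definiteness indefinite uf- → ufkhibashhi.
case = accusative: zero marking, form stays ufkhibashhi.
Apply vowel harmony: ufkhibashhi → ifkhibashhi.
Vowel deletion: no change.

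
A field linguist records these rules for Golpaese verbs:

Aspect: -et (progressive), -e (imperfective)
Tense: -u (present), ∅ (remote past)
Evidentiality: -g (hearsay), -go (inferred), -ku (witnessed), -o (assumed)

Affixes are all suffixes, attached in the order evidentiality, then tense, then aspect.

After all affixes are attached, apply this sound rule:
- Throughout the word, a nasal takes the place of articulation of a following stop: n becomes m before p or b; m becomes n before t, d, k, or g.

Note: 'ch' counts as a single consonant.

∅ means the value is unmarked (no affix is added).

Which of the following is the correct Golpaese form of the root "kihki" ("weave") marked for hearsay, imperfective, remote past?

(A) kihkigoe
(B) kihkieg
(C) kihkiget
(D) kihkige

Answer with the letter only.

Attach evidentiality hearsay -g → kihkig.
tense = remote past: zero marking, form stays kihkig.
Attach aspect imperfective -e → kihkige.
Nasal assimilation: no change.
So the correct form is kihkige, option (D).
(C) kihkiget is wrong: it uses progressive instead of imperfective for aspect.
(A) kihkigoe is wrong: it uses inferred instead of hearsay for evidentiality.
(B) kihkieg is wrong: it has the affixes in the wrong order.

D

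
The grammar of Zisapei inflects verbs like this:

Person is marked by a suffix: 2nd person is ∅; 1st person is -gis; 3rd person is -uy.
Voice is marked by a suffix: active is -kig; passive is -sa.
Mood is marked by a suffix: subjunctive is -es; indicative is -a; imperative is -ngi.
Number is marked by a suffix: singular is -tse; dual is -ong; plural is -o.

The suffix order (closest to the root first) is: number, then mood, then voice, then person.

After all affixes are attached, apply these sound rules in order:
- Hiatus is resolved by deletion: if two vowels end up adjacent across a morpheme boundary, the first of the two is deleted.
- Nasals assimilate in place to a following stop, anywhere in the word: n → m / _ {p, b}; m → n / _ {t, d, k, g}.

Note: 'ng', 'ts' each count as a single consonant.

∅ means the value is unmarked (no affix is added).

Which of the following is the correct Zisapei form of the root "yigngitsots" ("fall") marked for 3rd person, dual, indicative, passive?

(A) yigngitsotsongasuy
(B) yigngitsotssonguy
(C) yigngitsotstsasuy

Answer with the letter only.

A

Attach number dual -ong → yigngitsotsong.
Attach mood indicative -a → yigngitsotsonga.
Attach voice passive -sa → yigngitsotsongasa.
Attach person 3rd person -uy → yigngitsotsongasauy.
Apply vowel deletion: yigngitsotsongasauy → yigngitsotsongasuy.
Nasal assimilation: no change.
So the correct form is yigngitsotsongasuy, option (A).
(B) yigngitsotssonguy is wrong: it has the affixes in the wrong order.
(C) yigngitsotstsasuy is wrong: it uses singular instead of dual for number.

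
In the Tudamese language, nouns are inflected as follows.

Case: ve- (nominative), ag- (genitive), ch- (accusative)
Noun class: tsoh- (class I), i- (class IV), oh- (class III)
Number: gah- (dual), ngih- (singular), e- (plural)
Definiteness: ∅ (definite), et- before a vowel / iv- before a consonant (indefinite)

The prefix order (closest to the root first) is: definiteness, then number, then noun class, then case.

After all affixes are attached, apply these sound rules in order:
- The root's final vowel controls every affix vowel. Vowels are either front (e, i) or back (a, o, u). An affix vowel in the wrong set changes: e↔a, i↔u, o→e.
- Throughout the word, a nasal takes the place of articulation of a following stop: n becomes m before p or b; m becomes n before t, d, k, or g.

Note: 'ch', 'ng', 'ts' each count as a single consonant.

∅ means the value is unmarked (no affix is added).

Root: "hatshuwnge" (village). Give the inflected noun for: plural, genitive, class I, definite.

definiteness = definite: zero marking, form stays hatshuwnge.
Attach number plural e- → ehatshuwnge.
Attach noun class class I tsoh- → tsohehatshuwnge.
Attach case genitive ag- → agtsohehatshuwnge.
Apply vowel harmony: agtsohehatshuwnge → egtsehehatshuwnge.
Nasal assimilation: no change.

egtsehehatshuwnge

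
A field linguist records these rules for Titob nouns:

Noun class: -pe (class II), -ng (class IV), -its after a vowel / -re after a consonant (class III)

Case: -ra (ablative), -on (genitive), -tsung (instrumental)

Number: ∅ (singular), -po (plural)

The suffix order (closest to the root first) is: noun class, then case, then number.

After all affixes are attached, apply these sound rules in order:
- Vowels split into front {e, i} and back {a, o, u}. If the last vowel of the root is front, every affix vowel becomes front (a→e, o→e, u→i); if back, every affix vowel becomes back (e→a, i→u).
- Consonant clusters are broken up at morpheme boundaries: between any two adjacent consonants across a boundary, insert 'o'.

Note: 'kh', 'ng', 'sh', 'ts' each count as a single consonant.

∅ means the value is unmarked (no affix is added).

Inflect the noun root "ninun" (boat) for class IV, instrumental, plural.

Attach noun class class IV -ng → ninunng.
Attach case instrumental -tsung → ninunngtsung.
Attach number plural -po → ninunngtsungpo.
Vowel harmony: no change.
Apply epenthesis: ninunngtsungpo → ninunongotsungopo.

ninunongotsungopo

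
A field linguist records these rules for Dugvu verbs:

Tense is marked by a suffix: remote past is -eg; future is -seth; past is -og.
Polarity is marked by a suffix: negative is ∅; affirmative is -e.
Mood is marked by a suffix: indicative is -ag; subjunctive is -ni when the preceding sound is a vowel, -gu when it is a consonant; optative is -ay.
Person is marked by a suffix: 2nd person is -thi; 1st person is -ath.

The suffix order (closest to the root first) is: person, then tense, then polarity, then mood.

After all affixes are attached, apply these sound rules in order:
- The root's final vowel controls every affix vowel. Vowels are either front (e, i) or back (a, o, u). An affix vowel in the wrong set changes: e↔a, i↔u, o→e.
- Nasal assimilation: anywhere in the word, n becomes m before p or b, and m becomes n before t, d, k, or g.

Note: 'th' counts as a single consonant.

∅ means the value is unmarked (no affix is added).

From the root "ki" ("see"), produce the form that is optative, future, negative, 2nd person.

kithisethey

Attach person 2nd person -thi → kithi.
Attach tense future -seth → kithiseth.
polarity = negative: zero marking, form stays kithiseth.
Attach mood optative -ay → kithisethay.
Apply vowel harmony: kithisethay → kithisethey.
Nasal assimilation: no change.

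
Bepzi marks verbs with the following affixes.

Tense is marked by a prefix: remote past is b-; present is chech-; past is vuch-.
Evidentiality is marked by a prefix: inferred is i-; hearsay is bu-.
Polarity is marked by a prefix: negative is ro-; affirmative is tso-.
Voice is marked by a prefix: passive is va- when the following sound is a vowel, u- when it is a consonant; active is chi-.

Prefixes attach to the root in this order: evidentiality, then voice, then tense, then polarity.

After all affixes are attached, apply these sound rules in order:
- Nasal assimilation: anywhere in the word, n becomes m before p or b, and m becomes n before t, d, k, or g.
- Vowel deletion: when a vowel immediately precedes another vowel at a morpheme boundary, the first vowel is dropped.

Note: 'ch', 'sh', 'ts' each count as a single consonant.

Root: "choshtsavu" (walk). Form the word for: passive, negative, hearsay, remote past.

robubuchoshtsavu

Attach evidentiality hearsay bu- → buchoshtsavu.
Attach voice passive u- (before consonant 'b') → ubuchoshtsavu.
Attach tense remote past b- → bubuchoshtsavu.
Attach polarity negative ro- → robubuchoshtsavu.
Nasal assimilation: no change.
Vowel deletion: no change.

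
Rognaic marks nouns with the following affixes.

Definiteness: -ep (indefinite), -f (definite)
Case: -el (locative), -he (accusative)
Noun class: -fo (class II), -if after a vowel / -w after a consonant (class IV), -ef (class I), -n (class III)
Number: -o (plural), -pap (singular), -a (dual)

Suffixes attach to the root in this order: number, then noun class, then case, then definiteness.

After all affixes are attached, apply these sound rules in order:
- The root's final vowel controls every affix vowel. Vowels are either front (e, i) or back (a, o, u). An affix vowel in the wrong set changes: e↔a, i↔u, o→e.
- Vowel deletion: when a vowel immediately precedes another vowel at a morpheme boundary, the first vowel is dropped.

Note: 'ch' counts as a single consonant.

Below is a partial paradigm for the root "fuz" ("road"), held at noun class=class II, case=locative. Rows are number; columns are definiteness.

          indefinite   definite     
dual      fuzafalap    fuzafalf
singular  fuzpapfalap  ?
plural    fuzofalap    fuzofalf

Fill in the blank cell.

fuzpapfalf

Attach number singular -pap → fuzpap.
Attach noun class class II -fo → fuzpapfo.
Attach case locative -el → fuzpapfoel.
Attach definiteness definite -f → fuzpapfoelf.
Apply vowel harmony: fuzpapfoelf → fuzpapfoalf.
Apply vowel deletion: fuzpapfoalf → fuzpapfalf.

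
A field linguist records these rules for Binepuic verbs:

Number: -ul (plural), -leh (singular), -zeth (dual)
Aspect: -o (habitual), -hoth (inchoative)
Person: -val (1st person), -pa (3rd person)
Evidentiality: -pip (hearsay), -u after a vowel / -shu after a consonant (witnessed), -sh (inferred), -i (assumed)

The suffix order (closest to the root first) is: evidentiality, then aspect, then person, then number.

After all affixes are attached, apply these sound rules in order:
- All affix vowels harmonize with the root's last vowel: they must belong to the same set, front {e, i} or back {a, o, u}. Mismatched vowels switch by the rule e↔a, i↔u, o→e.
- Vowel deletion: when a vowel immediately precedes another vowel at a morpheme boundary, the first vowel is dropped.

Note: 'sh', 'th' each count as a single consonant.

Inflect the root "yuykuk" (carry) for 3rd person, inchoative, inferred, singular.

yuykukshhothpalah

Attach evidentiality inferred -sh → yuykuksh.
Attach aspect inchoative -hoth → yuykukshhoth.
Attach person 3rd person -pa → yuykukshhothpa.
Attach number singular -leh → yuykukshhothpaleh.
Apply vowel harmony: yuykukshhothpaleh → yuykukshhothpalah.
Vowel deletion: no change.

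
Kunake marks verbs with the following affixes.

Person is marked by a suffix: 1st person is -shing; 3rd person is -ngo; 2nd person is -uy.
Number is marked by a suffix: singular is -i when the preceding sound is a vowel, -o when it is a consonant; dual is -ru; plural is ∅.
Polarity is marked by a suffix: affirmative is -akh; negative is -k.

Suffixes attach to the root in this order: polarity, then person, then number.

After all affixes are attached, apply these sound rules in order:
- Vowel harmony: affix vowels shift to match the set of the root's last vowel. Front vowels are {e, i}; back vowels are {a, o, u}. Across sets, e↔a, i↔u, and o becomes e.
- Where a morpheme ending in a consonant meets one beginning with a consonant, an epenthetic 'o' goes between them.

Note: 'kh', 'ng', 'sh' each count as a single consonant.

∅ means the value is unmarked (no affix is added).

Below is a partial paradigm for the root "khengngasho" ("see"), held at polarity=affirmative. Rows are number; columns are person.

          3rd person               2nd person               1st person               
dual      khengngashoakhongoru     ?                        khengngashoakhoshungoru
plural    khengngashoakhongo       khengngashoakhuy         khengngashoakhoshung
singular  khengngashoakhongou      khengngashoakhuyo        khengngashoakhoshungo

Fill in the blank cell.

khengngashoakhuyoru

Attach polarity affirmative -akh → khengngashoakh.
Attach person 2nd person -uy → khengngashoakhuy.
Attach number dual -ru → khengngashoakhuyru.
Vowel harmony: no change.
Apply epenthesis: khengngashoakhuyru → khengngashoakhuyoru.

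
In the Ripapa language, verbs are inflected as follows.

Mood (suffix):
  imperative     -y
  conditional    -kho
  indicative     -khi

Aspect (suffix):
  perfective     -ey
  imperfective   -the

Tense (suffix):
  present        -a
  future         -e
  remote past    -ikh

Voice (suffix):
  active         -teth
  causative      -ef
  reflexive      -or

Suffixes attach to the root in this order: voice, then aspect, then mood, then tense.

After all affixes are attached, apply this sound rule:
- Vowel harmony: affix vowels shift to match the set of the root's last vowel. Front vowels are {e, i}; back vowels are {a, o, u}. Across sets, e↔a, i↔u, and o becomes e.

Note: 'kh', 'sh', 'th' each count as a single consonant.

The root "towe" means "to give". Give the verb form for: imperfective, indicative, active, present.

toweteththekhie

Attach voice active -teth → toweteth.
Attach aspect imperfective -the → toweteththe.
Attach mood indicative -khi → toweteththekhi.
Attach tense present -a → toweteththekhia.
Apply vowel harmony: toweteththekhia → toweteththekhie.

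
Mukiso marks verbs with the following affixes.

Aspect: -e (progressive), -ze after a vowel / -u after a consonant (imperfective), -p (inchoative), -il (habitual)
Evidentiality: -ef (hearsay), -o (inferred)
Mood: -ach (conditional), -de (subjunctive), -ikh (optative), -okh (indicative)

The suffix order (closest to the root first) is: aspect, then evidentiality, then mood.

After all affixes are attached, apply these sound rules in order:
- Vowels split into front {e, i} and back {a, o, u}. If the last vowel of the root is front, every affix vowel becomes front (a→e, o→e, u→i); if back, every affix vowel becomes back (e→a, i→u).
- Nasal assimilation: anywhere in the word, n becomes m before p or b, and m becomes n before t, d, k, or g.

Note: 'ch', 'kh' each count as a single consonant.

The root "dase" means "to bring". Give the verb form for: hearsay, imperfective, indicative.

dasezeefekh

Attach aspect imperfective -ze (after vowel 'e') → daseze.
Attach evidentiality hearsay -ef → dasezeef.
Attach mood indicative -okh → dasezeefokh.
Apply vowel harmony: dasezeefokh → dasezeefekh.
Nasal assimilation: no change.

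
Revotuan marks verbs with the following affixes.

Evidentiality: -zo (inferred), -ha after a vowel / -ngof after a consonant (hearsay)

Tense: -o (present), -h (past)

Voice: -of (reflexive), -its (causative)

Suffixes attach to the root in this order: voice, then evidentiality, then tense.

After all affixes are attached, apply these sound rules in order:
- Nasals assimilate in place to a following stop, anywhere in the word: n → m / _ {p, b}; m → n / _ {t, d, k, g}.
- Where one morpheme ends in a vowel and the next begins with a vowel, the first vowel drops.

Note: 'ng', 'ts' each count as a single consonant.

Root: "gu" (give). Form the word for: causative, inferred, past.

Attach voice causative -its → guits.
Attach evidentiality inferred -zo → guitszo.
Attach tense past -h → guitszoh.
Nasal assimilation: no change.
Apply vowel deletion: guitszoh → gitszoh.

gitszoh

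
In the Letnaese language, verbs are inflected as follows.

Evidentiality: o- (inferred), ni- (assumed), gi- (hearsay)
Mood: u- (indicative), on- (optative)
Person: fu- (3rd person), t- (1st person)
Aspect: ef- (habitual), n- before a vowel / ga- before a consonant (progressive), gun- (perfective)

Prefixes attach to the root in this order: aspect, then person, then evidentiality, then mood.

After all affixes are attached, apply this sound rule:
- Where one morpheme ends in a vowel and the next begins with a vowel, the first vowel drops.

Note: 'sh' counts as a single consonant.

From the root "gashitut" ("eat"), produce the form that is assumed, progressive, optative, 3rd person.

Attach aspect progressive ga- (before consonant 'g') → gagashitut.
Attach person 3rd person fu- → fugagashitut.
Attach evidentiality assumed ni- → nifugagashitut.
Attach mood optative on- → onnifugagashitut.
Vowel deletion: no change.

onnifugagashitut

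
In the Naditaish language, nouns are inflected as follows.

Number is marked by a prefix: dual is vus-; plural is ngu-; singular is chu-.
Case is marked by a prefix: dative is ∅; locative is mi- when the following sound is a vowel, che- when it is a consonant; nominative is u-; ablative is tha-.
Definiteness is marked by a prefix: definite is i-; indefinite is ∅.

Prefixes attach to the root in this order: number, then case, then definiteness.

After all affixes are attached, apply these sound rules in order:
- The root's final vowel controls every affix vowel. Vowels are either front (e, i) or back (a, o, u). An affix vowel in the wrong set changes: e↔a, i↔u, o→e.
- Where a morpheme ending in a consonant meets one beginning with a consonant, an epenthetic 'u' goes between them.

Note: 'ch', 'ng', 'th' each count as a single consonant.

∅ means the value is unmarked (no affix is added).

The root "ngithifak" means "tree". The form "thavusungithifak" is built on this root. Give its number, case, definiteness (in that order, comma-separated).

dual, ablative, indefinite

Segment: tha-vus-ngithifak.
number: vus- → dual.
case: tha- → ablative.
definiteness: ∅ → indefinite.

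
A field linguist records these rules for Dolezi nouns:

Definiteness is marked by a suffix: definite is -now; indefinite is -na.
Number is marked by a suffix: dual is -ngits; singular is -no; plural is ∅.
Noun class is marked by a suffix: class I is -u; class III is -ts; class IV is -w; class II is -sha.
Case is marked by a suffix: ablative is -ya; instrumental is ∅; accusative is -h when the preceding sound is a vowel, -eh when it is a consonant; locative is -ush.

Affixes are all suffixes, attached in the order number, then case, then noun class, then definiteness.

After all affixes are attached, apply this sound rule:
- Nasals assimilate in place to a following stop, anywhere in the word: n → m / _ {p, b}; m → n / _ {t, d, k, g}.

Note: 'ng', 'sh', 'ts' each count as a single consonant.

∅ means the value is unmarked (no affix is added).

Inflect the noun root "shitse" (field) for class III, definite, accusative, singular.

Attach number singular -no → shitseno.
Attach case accusative -h (after vowel 'o') → shitsenoh.
Attach noun class class III -ts → shitsenohts.
Attach definiteness definite -now → shitsenohtsnow.
Nasal assimilation: no change.

shitsenohtsnow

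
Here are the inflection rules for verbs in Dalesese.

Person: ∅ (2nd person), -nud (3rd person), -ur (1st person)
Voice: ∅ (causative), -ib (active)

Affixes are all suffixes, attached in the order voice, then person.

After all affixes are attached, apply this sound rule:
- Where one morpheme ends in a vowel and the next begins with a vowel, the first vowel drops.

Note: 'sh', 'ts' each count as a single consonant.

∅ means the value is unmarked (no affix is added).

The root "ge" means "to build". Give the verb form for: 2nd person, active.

gib

Attach voice active -ib → geib.
person = 2nd person: zero marking, form stays geib.
Apply vowel deletion: geib → gib.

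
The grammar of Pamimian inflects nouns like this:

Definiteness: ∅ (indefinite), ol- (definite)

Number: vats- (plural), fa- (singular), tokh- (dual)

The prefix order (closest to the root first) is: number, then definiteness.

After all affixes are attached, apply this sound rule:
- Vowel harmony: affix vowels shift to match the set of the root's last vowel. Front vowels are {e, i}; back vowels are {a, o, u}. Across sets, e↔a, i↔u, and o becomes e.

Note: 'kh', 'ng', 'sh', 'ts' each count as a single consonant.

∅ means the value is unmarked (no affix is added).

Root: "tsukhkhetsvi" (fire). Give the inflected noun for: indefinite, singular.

Attach number singular fa- → fatsukhkhetsvi.
definiteness = indefinite: zero marking, form stays fatsukhkhetsvi.
Apply vowel harmony: fatsukhkhetsvi → fetsukhkhetsvi.

fetsukhkhetsvi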